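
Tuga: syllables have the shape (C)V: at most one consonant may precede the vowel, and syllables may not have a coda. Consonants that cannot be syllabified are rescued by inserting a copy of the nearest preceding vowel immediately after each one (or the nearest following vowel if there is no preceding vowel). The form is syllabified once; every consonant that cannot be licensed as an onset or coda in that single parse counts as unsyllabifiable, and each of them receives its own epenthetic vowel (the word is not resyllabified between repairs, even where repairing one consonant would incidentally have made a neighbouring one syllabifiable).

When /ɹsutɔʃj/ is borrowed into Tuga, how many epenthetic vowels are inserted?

3

The unsyllabifiable consonants are /ɹ/, /ʃ/, /j/; each receives one epenthetic vowel.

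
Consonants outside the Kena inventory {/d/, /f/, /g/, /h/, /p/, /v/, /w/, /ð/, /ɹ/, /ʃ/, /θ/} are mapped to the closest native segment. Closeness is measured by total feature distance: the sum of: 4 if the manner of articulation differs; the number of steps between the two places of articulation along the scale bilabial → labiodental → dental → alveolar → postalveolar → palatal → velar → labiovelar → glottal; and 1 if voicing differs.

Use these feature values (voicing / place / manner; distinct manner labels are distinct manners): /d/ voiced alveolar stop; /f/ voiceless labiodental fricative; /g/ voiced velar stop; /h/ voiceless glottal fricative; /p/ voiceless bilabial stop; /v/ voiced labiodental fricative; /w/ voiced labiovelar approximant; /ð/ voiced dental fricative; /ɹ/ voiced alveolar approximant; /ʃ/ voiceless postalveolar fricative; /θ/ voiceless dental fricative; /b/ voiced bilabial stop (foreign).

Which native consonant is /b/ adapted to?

p

/p/ is closest: same manner (stop), place distance 0 (bilabial→bilabial), voicing differs (+1); total 1. Next closest is /d/ at distance 3.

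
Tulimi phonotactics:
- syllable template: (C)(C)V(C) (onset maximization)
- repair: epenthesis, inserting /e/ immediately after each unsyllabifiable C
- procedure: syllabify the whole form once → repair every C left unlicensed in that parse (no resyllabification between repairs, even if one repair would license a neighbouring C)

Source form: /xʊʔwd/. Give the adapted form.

xʊʔwede

Syllabifying with onset maximization leaves /w/, /d/ stranded (at most one coda consonant is licensed; onsets may contain at most 2 consonants).
Each unlicensed consonant becomes the onset of a new syllable: /w/ → /we/, /d/ → /de/.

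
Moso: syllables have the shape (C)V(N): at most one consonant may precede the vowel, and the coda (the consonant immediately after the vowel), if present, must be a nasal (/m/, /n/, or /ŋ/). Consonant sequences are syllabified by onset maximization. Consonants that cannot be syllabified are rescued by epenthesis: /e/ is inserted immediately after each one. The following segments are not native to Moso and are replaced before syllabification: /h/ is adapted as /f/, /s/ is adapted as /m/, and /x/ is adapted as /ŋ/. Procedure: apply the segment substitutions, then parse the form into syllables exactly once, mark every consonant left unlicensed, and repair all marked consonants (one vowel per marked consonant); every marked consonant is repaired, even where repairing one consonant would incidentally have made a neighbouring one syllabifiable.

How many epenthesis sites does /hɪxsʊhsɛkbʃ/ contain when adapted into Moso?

After substitution the input is /fɪŋmʊfmɛkbʃ/.
The unsyllabifiable consonants are /f/, /k/, /b/, /ʃ/; each receives one epenthetic vowel.

4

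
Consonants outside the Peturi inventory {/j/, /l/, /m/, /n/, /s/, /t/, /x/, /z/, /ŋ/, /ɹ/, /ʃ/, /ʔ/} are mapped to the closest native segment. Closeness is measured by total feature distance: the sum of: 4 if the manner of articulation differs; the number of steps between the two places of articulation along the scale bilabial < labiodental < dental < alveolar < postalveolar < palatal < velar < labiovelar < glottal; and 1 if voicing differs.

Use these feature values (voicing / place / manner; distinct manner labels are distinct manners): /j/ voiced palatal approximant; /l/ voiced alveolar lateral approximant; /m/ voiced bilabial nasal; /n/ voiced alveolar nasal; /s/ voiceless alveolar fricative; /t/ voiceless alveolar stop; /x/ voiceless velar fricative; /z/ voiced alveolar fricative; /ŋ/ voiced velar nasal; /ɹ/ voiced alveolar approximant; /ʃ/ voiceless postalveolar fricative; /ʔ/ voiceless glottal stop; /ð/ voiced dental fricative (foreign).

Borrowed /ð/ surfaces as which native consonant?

z

/z/ is closest: same manner (fricative), place distance 1 (dental→alveolar), same voicing; total 1. Next closest is /s/ at distance 2.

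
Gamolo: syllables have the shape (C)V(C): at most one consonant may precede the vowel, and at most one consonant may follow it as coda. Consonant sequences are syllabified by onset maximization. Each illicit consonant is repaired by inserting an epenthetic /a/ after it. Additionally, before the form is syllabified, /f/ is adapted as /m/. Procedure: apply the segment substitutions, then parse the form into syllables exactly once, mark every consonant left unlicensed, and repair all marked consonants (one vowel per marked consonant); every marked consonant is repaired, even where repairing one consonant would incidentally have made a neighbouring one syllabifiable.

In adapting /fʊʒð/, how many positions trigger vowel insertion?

1

After substitution the input is /mʊʒð/.
The unsyllabifiable consonants are /ð/; each receives one epenthetic vowel.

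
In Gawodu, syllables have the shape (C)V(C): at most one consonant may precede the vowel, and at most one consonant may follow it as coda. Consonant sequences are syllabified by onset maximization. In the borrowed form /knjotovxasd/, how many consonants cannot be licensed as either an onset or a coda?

The consonants /k/, /n/, /d/ cannot be parsed into a legal (C)V(C) syllable (at most one coda consonant is licensed; onsets are limited to one consonant).

3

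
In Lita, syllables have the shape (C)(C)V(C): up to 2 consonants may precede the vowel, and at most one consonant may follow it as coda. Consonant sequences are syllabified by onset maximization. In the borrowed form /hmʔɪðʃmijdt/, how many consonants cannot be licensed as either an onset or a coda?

3

The consonants /h/, /d/, /t/ cannot be parsed into a legal (C)(C)V(C) syllable (at most one coda consonant is licensed; onsets may contain at most 2 consonants).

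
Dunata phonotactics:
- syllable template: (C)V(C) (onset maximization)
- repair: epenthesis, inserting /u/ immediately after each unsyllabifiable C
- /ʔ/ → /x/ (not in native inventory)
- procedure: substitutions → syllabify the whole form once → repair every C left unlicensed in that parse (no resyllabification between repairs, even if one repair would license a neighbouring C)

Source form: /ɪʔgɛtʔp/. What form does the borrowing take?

ɪxgɛtxupu

Substitution: /ʔ/ → /x/, giving /ɪxgɛtxp/.
Under (C)V(C), the unsyllabifiable consonants are /x/, /p/ (at most one coda consonant is licensed; onsets are limited to one consonant).
Epenthesis after each stranded consonant: /x/ → /xu/, /p/ → /pu/.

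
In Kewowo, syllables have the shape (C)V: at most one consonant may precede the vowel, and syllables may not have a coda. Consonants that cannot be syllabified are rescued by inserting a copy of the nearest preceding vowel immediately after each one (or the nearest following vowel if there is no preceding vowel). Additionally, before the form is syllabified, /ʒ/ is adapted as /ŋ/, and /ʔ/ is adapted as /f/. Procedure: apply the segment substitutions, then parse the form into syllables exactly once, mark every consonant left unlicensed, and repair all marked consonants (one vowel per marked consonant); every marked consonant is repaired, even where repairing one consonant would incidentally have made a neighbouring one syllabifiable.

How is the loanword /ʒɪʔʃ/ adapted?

Substitution: /ʒ/ → /ŋ/, /ʔ/ → /f/, giving /ŋɪfʃ/.
Syllabifying with onset maximization leaves /f/, /ʃ/ stranded (no codas are permitted; onsets are limited to one consonant).
Inserting the epenthetic vowel yields /f/ → /fɪ/, /ʃ/ → /ʃɪ/.

ŋɪfɪʃɪ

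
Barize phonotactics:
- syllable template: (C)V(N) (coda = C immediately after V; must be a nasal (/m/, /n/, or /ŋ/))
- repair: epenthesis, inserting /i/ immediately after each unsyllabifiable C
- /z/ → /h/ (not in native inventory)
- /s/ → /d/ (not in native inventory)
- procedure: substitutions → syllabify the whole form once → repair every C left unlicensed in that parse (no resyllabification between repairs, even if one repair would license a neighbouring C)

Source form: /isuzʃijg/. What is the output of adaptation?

iduhiʃijigi

Substitution: /s/ → /d/, /z/ → /h/, giving /iduhʃijg/.
The consonants /h/, /j/, /g/ cannot be parsed into a legal (C)V(N) syllable (only a nasal (/m/, /n/, or /ŋ/) is licensed in coda position; onsets are limited to one consonant).
Epenthesis after each stranded consonant: /h/ → /hi/, /j/ → /ji/, /g/ → /gi/.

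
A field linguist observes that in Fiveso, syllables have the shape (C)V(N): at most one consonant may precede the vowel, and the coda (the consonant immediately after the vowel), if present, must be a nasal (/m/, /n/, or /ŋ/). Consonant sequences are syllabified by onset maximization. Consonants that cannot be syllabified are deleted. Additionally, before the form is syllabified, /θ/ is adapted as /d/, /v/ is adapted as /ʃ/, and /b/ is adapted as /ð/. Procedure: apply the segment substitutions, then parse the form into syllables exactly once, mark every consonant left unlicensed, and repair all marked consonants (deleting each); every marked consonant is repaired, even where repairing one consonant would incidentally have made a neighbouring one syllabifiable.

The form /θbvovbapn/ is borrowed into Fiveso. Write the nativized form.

Substitution: /θ/ → /d/, /b/ → /ð/, /v/ → /ʃ/, giving /dðʃoʃðapn/.
The consonants /d/, /ð/, /ʃ/, /p/, /n/ cannot be parsed into a legal (C)V(N) syllable (only a nasal (/m/, /n/, or /ŋ/) is licensed in coda position; onsets are limited to one consonant).
Deletion applies to /d/, /ð/, /ʃ/, /p/, /n/.

ʃoða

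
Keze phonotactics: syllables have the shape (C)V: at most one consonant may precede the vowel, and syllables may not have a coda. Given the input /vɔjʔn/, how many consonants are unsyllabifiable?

Under (C)V, the unsyllabifiable consonants are /j/, /ʔ/, /n/ (no codas are permitted; onsets are limited to one consonant).

3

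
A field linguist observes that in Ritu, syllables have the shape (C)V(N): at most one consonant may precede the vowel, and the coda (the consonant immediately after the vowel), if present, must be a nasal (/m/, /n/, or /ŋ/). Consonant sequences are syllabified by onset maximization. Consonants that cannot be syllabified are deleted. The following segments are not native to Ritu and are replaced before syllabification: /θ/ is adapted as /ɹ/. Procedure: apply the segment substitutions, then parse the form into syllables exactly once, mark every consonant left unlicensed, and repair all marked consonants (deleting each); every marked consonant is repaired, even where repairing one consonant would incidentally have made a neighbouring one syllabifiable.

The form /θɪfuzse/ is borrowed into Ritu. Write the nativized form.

Substitution: /θ/ → /ɹ/, giving /ɹɪfuzse/.
The consonants /z/ cannot be parsed into a legal (C)V(N) syllable (only a nasal (/m/, /n/, or /ŋ/) is licensed in coda position; onsets are limited to one consonant).
Deletion applies to /z/.

ɹɪfuse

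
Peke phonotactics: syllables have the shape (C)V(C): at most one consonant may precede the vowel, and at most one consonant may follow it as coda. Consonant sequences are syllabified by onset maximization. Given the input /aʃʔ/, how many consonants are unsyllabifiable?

Under (C)V(C), the unsyllabifiable consonants are /ʔ/ (at most one coda consonant is licensed; onsets are limited to one consonant).

1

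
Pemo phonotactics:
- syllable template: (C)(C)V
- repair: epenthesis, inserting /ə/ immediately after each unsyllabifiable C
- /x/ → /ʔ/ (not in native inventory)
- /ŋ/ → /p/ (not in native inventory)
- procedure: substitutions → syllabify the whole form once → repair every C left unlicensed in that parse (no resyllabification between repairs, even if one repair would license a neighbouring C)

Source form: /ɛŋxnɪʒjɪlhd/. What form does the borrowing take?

Substitution: /ŋ/ → /p/, /x/ → /ʔ/, giving /ɛpʔnɪʒjɪlhd/.
Under (C)(C)V, the unsyllabifiable consonants are /p/, /l/, /h/, /d/ (no codas are permitted; onsets may contain at most 2 consonants).
Epenthesis after each stranded consonant: /p/ → /pə/, /l/ → /lə/, /h/ → /hə/, /d/ → /də/.

ɛpəʔnɪʒjɪləhədə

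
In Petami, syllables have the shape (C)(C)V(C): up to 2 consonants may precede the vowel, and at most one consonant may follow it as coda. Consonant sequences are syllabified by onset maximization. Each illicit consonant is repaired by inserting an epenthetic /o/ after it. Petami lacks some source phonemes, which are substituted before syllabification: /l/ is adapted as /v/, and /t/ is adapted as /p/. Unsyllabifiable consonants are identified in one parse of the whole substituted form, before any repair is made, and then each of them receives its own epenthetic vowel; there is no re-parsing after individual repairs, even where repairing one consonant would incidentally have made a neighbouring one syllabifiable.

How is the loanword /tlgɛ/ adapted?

Substitution: /t/ → /p/, /l/ → /v/, giving /pvgɛ/.
The consonants /p/ cannot be parsed into a legal (C)(C)V(C) syllable (at most one coda consonant is licensed; onsets may contain at most 2 consonants).
Inserting the epenthetic vowel yields /p/ → /po/.

povgɛ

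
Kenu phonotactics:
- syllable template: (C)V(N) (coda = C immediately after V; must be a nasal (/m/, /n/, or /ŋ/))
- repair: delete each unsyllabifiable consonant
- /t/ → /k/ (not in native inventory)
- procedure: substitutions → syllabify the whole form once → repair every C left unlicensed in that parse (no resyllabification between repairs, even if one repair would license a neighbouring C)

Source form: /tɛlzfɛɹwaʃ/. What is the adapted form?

Substitution: /t/ → /k/, giving /kɛlzfɛɹwaʃ/.
The consonants /l/, /z/, /ɹ/, /ʃ/ cannot be parsed into a legal (C)V(N) syllable (only a nasal (/m/, /n/, or /ŋ/) is licensed in coda position; onsets are limited to one consonant).
Each unlicensed consonant is deleted: /l/, /z/, /ɹ/, /ʃ/.

kɛfɛwa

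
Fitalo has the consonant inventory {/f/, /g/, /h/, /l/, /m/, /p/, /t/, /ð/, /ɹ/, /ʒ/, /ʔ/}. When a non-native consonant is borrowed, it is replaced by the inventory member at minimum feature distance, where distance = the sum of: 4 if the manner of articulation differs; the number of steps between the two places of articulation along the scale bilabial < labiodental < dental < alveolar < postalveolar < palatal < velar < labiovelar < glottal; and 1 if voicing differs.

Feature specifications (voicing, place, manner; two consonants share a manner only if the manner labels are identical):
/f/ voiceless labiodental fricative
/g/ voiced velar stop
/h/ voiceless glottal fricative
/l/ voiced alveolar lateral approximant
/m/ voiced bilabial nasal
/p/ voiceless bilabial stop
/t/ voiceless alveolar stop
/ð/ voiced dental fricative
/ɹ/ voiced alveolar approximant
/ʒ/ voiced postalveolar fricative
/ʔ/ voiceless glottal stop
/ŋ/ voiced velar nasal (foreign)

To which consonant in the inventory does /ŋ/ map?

g

/g/ is closest: manner differs (nasal→stop, +4), place distance 0 (velar→velar), same voicing; total 4. Next closest is /m/ at distance 6.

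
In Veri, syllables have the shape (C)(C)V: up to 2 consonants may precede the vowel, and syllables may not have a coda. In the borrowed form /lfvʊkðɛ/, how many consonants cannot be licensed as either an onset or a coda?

Under (C)(C)V, the unsyllabifiable consonants are /l/ (no codas are permitted; onsets may contain at most 2 consonants).

1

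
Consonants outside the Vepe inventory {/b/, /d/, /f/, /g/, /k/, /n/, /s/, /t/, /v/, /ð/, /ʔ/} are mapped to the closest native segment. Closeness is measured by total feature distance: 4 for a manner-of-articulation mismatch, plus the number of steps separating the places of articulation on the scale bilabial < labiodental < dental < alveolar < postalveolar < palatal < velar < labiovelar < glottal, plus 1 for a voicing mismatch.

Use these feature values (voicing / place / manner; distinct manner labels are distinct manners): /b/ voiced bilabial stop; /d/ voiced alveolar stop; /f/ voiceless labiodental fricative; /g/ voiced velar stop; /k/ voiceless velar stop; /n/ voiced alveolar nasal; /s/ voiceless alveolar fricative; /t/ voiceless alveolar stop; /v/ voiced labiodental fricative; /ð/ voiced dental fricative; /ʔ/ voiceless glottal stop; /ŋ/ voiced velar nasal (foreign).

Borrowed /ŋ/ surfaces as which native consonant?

n

/n/ is closest: same manner (nasal), place distance 3 (velar→alveolar), same voicing; total 3. Next closest is /g/ at distance 4.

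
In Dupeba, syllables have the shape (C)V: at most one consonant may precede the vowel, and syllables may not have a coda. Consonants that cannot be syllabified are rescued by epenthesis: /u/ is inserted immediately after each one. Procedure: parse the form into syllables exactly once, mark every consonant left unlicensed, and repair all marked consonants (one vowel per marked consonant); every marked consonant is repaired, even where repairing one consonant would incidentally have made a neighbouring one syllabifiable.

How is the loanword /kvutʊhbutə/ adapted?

kuvutʊhubutə

The consonants /k/, /h/ cannot be parsed into a legal (C)V syllable (no codas are permitted; onsets are limited to one consonant).
Inserting the epenthetic vowel yields /k/ → /ku/, /h/ → /hu/.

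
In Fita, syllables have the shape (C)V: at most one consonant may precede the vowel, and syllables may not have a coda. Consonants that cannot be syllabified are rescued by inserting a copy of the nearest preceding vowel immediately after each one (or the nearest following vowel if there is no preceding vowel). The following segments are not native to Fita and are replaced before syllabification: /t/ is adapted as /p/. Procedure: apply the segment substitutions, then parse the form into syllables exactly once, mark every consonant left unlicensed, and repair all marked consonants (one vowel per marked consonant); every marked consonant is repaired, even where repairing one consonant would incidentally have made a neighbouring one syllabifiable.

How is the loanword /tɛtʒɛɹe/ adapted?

pɛpɛʒɛɹe

Substitution: /t/ → /p/, giving /pɛpʒɛɹe/.
Under (C)V, the unsyllabifiable consonants are /p/ (no codas are permitted; onsets are limited to one consonant).
Epenthesis after each stranded consonant: /p/ → /pɛ/.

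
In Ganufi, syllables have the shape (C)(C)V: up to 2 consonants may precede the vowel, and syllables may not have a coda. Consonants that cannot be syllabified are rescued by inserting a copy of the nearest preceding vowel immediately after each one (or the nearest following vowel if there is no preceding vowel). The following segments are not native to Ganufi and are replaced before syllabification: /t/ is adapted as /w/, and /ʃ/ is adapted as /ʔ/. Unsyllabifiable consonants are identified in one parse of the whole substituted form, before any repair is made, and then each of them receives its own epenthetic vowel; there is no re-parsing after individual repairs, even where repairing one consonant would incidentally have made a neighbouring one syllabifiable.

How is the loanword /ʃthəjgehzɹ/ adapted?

ʔəwhəjgehezeɹe

Substitution: /ʃ/ → /ʔ/, /t/ → /w/, giving /ʔwhəjgehzɹ/.
Under (C)(C)V, the unsyllabifiable consonants are /ʔ/, /h/, /z/, /ɹ/ (no codas are permitted; onsets may contain at most 2 consonants).
Epenthesis after each stranded consonant: /ʔ/ → /ʔə/, /h/ → /he/, /z/ → /ze/, /ɹ/ → /ɹe/.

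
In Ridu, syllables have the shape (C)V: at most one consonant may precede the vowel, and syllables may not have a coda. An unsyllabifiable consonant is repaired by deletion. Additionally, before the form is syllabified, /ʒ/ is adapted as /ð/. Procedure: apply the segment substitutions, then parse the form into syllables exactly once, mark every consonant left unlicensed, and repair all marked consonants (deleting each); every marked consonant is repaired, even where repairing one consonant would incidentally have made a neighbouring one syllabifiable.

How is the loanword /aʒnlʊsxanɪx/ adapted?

Substitution: /ʒ/ → /ð/, giving /aðnlʊsxanɪx/.
The consonants /ð/, /n/, /s/, /x/ cannot be parsed into a legal (C)V syllable (no codas are permitted; onsets are limited to one consonant).
Deleting the stranded consonants removes /ð/, /n/, /s/, /x/.

alʊxanɪ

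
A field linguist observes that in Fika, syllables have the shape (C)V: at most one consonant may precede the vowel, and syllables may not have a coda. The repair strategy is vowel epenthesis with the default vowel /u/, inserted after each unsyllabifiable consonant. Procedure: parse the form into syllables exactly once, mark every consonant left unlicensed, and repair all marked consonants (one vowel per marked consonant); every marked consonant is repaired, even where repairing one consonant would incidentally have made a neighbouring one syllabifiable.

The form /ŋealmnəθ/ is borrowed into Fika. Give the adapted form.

Under (C)V, the unsyllabifiable consonants are /l/, /m/, /θ/ (no codas are permitted; onsets are limited to one consonant).
Each unlicensed consonant becomes the onset of a new syllable: /l/ → /lu/, /m/ → /mu/, /θ/ → /θu/.

ŋealumunəθu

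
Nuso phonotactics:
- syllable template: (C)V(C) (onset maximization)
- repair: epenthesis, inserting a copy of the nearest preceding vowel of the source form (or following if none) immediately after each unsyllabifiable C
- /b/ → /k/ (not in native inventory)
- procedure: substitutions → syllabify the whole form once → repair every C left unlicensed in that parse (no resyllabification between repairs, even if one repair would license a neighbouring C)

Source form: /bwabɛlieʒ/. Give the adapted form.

kawakɛlieʒ

Substitution: /b/ → /k/, giving /kwakɛlieʒ/.
Syllabifying with onset maximization leaves /k/ stranded (at most one coda consonant is licensed; onsets are limited to one consonant).
Epenthesis after each stranded consonant: /k/ → /ka/.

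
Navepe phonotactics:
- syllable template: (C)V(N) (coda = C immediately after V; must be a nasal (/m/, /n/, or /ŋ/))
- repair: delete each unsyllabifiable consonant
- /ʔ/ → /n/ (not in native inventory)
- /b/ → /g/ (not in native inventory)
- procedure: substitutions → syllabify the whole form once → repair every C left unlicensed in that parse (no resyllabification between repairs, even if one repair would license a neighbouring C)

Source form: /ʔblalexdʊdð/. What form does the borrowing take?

Substitution: /ʔ/ → /n/, /b/ → /g/, giving /nglalexdʊdð/.
The consonants /n/, /g/, /x/, /d/, /ð/ cannot be parsed into a legal (C)V(N) syllable (only a nasal (/m/, /n/, or /ŋ/) is licensed in coda position; onsets are limited to one consonant).
Each unlicensed consonant is deleted: /n/, /g/, /x/, /d/, /ð/.

laledʊ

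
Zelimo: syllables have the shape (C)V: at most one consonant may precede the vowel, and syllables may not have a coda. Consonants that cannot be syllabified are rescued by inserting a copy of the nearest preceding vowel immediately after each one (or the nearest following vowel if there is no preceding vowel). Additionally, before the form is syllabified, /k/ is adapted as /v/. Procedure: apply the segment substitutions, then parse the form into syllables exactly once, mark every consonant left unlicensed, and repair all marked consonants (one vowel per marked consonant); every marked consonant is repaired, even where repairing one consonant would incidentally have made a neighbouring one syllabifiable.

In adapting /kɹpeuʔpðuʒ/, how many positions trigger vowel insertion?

After substitution the input is /vɹpeuʔpðuʒ/.
The unsyllabifiable consonants are /v/, /ɹ/, /ʔ/, /p/, /ʒ/; each receives one epenthetic vowel.

5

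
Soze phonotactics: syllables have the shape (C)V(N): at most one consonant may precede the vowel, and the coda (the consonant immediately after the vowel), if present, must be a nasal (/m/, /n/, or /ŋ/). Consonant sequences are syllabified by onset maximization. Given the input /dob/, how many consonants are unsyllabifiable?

The consonants /b/ cannot be parsed into a legal (C)V(N) syllable (only a nasal (/m/, /n/, or /ŋ/) is licensed in coda position; onsets are limited to one consonant).

1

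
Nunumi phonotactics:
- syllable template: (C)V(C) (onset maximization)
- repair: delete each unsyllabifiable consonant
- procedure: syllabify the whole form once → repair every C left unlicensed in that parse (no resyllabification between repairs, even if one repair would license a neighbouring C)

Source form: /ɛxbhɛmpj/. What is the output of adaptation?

ɛxhɛm

The consonants /b/, /p/, /j/ cannot be parsed into a legal (C)V(C) syllable (at most one coda consonant is licensed; onsets are limited to one consonant).
Deleting the stranded consonants removes /b/, /p/, /j/.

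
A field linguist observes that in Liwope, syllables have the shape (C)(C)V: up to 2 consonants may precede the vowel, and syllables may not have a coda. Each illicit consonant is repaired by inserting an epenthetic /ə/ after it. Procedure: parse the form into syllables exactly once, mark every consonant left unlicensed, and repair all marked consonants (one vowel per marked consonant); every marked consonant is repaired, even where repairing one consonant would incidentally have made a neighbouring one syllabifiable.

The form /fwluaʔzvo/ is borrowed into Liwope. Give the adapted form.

Syllabifying with onset maximization leaves /f/, /ʔ/ stranded (no codas are permitted; onsets may contain at most 2 consonants).
Epenthesis after each stranded consonant: /f/ → /fə/, /ʔ/ → /ʔə/.

fəwluaʔəzvo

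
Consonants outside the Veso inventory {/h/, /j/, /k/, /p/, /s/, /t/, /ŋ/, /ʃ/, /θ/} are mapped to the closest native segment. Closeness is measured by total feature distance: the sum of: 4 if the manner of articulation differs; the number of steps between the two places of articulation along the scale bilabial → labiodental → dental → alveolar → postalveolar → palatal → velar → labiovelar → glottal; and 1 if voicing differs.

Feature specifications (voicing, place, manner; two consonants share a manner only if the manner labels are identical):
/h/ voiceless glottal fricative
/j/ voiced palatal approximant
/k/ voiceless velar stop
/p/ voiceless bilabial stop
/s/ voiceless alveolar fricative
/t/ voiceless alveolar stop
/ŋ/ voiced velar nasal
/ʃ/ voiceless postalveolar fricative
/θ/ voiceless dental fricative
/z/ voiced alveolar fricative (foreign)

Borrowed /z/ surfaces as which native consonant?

/s/ is closest: same manner (fricative), place distance 0 (alveolar→alveolar), voicing differs (+1); total 1. Next closest is /ʃ/ at distance 2.

s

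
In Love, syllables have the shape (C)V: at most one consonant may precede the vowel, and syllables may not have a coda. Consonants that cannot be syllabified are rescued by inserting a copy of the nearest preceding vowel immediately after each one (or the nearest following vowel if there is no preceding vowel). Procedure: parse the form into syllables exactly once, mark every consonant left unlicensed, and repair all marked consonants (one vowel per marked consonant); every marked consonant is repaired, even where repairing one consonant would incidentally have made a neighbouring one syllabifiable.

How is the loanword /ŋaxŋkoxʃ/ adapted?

ŋaxaŋakoxoʃo

Syllabifying with onset maximization leaves /x/, /ŋ/, /x/, /ʃ/ stranded (no codas are permitted; onsets are limited to one consonant).
Epenthesis after each stranded consonant: /x/ → /xa/, /ŋ/ → /ŋa/, /x/ → /xo/, /ʃ/ → /ʃo/.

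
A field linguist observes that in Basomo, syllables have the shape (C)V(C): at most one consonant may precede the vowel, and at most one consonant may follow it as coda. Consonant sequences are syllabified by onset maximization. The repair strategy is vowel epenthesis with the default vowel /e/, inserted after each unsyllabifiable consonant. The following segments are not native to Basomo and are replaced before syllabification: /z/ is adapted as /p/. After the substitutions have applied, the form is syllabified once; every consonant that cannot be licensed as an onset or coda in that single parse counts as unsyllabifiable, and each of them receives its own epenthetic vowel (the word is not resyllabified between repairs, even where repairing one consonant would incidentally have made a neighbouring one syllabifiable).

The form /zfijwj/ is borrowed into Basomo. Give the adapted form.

pefijweje

Substitution: /z/ → /p/, giving /pfijwj/.
Under (C)V(C), the unsyllabifiable consonants are /p/, /w/, /j/ (at most one coda consonant is licensed; onsets are limited to one consonant).
Inserting the epenthetic vowel yields /p/ → /pe/, /w/ → /we/, /j/ → /je/.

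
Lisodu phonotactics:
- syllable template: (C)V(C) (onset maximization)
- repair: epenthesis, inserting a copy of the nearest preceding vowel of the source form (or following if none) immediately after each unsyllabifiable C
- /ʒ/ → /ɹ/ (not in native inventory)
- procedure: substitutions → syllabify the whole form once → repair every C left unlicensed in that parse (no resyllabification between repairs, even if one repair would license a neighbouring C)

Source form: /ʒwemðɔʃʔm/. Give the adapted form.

Substitution: /ʒ/ → /ɹ/, giving /ɹwemðɔʃʔm/.
The consonants /ɹ/, /ʔ/, /m/ cannot be parsed into a legal (C)V(C) syllable (at most one coda consonant is licensed; onsets are limited to one consonant).
Epenthesis after each stranded consonant: /ɹ/ → /ɹe/, /ʔ/ → /ʔɔ/, /m/ → /mɔ/.

ɹewemðɔʃʔɔmɔ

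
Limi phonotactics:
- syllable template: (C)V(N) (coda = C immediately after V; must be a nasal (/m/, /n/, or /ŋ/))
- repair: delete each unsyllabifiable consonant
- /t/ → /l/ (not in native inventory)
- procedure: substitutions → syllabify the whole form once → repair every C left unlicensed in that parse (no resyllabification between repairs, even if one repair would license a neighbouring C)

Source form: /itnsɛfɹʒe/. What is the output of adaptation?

Substitution: /t/ → /l/, giving /ilnsɛfɹʒe/.
Syllabifying with onset maximization leaves /l/, /n/, /f/, /ɹ/ stranded (only a nasal (/m/, /n/, or /ŋ/) is licensed in coda position; onsets are limited to one consonant).
Each unlicensed consonant is deleted: /l/, /n/, /f/, /ɹ/.

isɛʒe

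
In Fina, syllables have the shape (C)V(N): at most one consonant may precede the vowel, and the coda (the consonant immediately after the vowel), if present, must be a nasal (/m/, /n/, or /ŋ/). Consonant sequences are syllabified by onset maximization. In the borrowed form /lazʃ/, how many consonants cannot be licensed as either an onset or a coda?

2

The consonants /z/, /ʃ/ cannot be parsed into a legal (C)V(N) syllable (only a nasal (/m/, /n/, or /ŋ/) is licensed in coda position; onsets are limited to one consonant).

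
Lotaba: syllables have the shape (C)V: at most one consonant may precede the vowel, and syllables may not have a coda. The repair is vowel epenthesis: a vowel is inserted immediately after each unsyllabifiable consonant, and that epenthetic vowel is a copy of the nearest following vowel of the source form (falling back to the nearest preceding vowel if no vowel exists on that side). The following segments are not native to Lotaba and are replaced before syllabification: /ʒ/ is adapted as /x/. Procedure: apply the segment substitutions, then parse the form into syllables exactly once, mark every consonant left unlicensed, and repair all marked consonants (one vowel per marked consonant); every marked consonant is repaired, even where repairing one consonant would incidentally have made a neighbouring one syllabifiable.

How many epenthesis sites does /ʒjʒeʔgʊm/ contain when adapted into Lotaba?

4

After substitution the input is /xjxeʔgʊm/.
The unsyllabifiable consonants are /x/, /j/, /ʔ/, /m/; each receives one epenthetic vowel.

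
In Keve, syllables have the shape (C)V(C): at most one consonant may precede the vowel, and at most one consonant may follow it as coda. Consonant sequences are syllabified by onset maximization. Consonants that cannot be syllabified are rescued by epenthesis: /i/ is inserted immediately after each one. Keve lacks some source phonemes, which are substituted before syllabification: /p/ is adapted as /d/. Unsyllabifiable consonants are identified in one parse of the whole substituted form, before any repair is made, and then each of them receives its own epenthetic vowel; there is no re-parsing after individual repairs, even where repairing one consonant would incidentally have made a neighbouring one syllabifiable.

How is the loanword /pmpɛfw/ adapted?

dimidɛfwi

Substitution: /p/ → /d/, giving /dmdɛfw/.
Under (C)V(C), the unsyllabifiable consonants are /d/, /m/, /w/ (at most one coda consonant is licensed; onsets are limited to one consonant).
Each unlicensed consonant becomes the onset of a new syllable: /d/ → /di/, /m/ → /mi/, /w/ → /wi/.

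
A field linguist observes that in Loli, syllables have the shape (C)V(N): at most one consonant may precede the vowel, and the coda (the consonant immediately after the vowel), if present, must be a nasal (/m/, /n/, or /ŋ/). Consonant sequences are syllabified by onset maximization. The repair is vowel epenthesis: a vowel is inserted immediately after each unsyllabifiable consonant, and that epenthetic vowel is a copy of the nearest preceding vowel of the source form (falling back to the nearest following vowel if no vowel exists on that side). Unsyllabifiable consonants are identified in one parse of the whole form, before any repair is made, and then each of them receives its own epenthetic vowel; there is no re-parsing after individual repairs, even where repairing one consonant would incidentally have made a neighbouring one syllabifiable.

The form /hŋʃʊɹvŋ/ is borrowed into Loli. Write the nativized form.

hʊŋʊʃʊɹʊvʊŋʊ

Under (C)V(N), the unsyllabifiable consonants are /h/, /ŋ/, /ɹ/, /v/, /ŋ/ (only a nasal (/m/, /n/, or /ŋ/) is licensed in coda position; onsets are limited to one consonant).
Each unlicensed consonant becomes the onset of a new syllable: /h/ → /hʊ/, /ŋ/ → /ŋʊ/, /ɹ/ → /ɹʊ/, /v/ → /vʊ/, /ŋ/ → /ŋʊ/.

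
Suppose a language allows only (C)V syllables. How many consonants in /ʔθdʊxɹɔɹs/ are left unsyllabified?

The consonants /ʔ/, /θ/, /x/, /ɹ/, /s/ cannot be parsed into a legal (C)V syllable (no codas are permitted; onsets are limited to one consonant).

5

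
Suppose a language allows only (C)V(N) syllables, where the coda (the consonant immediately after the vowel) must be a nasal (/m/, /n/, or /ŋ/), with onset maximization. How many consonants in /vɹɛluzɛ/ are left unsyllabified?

The consonants /v/ cannot be parsed into a legal (C)V(N) syllable (only a nasal (/m/, /n/, or /ŋ/) is licensed in coda position; onsets are limited to one consonant).

1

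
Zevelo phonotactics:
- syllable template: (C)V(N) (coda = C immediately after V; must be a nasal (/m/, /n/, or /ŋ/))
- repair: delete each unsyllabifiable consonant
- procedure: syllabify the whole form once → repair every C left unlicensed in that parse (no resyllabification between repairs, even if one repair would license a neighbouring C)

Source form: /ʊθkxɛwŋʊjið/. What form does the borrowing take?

ʊxɛŋʊji

Syllabifying with onset maximization leaves /θ/, /k/, /w/, /ð/ stranded (only a nasal (/m/, /n/, or /ŋ/) is licensed in coda position; onsets are limited to one consonant).
Deletion applies to /θ/, /k/, /w/, /ð/.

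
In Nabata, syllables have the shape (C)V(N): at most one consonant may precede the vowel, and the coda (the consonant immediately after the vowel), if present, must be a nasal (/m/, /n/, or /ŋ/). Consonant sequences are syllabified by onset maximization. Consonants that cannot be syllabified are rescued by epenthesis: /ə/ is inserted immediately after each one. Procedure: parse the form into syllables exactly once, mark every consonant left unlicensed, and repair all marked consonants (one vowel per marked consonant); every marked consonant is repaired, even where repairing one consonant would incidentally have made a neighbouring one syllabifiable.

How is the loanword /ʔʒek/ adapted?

ʔəʒekə

The consonants /ʔ/, /k/ cannot be parsed into a legal (C)V(N) syllable (only a nasal (/m/, /n/, or /ŋ/) is licensed in coda position; onsets are limited to one consonant).
Each unlicensed consonant becomes the onset of a new syllable: /ʔ/ → /ʔə/, /k/ → /kə/.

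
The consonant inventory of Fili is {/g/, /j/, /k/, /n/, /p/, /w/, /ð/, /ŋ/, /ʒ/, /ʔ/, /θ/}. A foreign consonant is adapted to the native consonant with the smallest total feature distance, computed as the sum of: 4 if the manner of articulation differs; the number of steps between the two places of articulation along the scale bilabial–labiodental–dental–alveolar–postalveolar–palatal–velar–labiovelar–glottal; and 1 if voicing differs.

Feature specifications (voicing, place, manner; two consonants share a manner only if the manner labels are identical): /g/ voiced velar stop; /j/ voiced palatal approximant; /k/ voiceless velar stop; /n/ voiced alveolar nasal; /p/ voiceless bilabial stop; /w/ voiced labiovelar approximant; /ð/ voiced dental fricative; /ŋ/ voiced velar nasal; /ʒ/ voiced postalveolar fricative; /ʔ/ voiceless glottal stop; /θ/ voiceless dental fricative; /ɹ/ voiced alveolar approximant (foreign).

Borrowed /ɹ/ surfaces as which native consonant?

/j/ is closest: same manner (approximant), place distance 2 (alveolar→palatal), same voicing; total 2. Next closest is /n/ at distance 4.

j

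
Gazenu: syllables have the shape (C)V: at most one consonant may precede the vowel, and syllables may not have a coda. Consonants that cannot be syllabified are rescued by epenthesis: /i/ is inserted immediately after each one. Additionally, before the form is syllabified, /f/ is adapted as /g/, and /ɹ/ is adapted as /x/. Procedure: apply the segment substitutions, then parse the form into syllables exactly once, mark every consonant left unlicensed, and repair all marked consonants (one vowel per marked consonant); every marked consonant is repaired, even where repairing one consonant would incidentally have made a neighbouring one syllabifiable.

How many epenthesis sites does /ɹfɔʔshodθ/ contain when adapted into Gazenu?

After substitution the input is /xgɔʔshodθ/.
The unsyllabifiable consonants are /x/, /ʔ/, /s/, /d/, /θ/; each receives one epenthetic vowel.

5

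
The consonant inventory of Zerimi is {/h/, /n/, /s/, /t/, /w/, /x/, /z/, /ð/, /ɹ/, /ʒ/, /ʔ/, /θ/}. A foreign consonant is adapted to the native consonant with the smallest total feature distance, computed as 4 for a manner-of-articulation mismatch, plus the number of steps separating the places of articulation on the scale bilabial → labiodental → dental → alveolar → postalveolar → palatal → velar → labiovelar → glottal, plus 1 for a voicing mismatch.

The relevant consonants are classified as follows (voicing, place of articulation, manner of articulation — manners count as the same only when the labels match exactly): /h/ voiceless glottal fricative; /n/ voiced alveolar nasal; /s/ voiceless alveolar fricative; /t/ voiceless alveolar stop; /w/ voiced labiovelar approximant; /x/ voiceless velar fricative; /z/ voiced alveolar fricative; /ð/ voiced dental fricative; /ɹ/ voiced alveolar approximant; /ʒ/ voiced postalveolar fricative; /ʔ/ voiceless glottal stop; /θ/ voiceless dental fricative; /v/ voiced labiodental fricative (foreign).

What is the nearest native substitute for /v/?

/ð/ is closest: same manner (fricative), place distance 1 (labiodental→dental), same voicing; total 1. Next closest is /z/ at distance 2.

ð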